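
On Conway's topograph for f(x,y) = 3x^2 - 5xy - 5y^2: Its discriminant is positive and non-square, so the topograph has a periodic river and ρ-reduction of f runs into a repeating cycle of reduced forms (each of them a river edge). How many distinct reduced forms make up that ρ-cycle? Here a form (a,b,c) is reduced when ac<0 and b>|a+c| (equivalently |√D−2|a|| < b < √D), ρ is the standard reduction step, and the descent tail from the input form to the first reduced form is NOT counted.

D = 85, ⌊√D⌋ = 9
descent: ρ → (-5,5,3)  [lands on river]
river: ρ → (3,7,-3)
river: ρ → (-3,5,5)
river: ρ → (5,5,-3)
river: ρ → (-3,7,3)
river: ρ → (3,5,-5)
ρ-cycle length = 6 (tail of 1 descent step not counted)

6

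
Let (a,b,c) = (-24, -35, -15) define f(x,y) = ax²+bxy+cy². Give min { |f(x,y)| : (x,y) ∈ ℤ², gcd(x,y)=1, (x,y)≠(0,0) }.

translate: b→-13 (≡35 mod 48), so (24,35,15)→(24,-13,4)
flip: (24,-13,4)→(4,13,24)
translate: b→-3 (≡13 mod 8), so (4,13,24)→(4,-3,14)
reduced (well bottom): (4,-3,14) with a≤c, −a<b≤a
well minimum |f| = |-4| = 4 (negative-definite)

4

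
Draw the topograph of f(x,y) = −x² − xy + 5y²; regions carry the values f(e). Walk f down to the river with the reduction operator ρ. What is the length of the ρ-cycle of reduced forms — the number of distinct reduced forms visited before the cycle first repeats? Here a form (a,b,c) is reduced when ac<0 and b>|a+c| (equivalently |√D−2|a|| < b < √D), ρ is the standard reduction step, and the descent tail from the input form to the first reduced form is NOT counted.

D = 21, ⌊√D⌋ = 4
descent: ρ → (5,1,-1)
descent: ρ → (-1,3,3)  [lands on river]
river: ρ → (3,3,-1)
ρ-cycle length = 2 (tail of 2 descent steps not counted)

2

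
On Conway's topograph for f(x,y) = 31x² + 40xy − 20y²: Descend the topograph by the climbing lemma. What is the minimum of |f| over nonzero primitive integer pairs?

river: ρ → (-20,40,31)
river: ρ → (31,22,-29)
river: ρ → (-29,36,24)
river: ρ → (24,60,-5)
river: ρ → (-5,60,24)
river: ρ → (24,36,-29)
river: ρ → (-29,22,31)
river: ρ → (31,40,-20)
closes: descent 0, river 8
min |a| on river = 5

5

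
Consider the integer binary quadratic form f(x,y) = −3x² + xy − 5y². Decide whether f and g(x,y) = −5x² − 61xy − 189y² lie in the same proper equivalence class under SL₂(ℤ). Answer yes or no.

D₁ = -59, D₂ = -59
f is negative-definite; reduce −f:
−f: reduced (well bottom): (3,-1,5) with a≤c, −a<b≤a
flip sign back: reduced form of f is (-3,1,-5)
g is negative-definite; reduce −g:
−g: translate: b→1 (≡61 mod 10), so (5,61,189)→(5,1,3)
−g: flip: (5,1,3)→(3,-1,5)
−g: reduced (well bottom): (3,-1,5) with a≤c, −a<b≤a
flip sign back: reduced form of g is (-3,1,-5)
reduced forms (-3, 1, -5) vs (-3, 1, -5) ⇒ equivalent

yes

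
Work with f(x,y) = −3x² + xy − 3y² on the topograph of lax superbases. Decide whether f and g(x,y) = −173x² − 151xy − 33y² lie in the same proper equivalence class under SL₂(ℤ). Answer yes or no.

D₁ = -35, D₂ = -35
f is negative-definite; reduce −f:
−f: flip: (3,-1,3)→(3,1,3)
−f: reduced (well bottom): (3,1,3) with a≤c, −a<b≤a
flip sign back: reduced form of f is (-3,-1,-3)
g is negative-definite; reduce −g:
−g: flip: (173,151,33)→(33,-151,173)
−g: translate: b→-19 (≡-151 mod 66), so (33,-151,173)→(33,-19,3)
−g: flip: (33,-19,3)→(3,19,33)
−g: translate: b→1 (≡19 mod 6), so (3,19,33)→(3,1,3)
−g: reduced (well bottom): (3,1,3) with a≤c, −a<b≤a
flip sign back: reduced form of g is (-3,-1,-3)
reduced forms (-3, -1, -3) vs (-3, -1, -3) ⇒ equivalent

yes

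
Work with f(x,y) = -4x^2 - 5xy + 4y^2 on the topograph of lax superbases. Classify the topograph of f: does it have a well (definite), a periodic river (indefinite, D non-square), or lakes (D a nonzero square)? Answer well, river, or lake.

D = b²−4ac = (-5)² − 4·(-4)·4 = 89
D > 0 non-square ⇒ indefinite ⇒ periodic river

river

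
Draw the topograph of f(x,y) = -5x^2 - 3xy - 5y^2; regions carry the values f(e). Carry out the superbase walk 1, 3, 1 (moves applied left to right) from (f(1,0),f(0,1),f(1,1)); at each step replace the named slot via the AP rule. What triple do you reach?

start (-5,-5,-13) = (f(1,0),f(0,1),f(1,1))
replace slot 1: 2·((-5)+(-13)) − (-5) = -31 → (-31,-5,-13)
replace slot 3: 2·((-31)+(-5)) − (-13) = -59 → (-31,-5,-59)
replace slot 1: 2·((-5)+(-59)) − (-31) = -97 → (-97,-5,-59)

-97,-5,-59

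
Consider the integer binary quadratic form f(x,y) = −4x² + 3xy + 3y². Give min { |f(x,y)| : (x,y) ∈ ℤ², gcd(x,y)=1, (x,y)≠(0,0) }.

river: ρ → (3,3,-4)
river: ρ → (-4,5,2)
river: ρ → (2,7,-1)
river: ρ → (-1,7,2)
river: ρ → (2,5,-4)
river: ρ → (-4,3,3)
closes: descent 0, river 6
min |a| on river = 1

1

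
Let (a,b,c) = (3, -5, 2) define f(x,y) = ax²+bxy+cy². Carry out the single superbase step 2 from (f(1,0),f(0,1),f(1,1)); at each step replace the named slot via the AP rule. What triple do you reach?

start (3,2,0) = (f(1,0),f(0,1),f(1,1))
replace slot 2: 2·(3+0) − 2 = 4 → (3,4,0)

3,4,0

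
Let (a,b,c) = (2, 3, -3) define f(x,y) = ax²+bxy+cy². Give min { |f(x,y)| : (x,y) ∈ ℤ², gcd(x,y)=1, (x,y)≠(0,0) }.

river: ρ → (-3,3,2)
river: ρ → (2,5,-1)
river: ρ → (-1,5,2)
river: ρ → (2,3,-3)
closes: descent 0, river 4
min |a| on river = 1

1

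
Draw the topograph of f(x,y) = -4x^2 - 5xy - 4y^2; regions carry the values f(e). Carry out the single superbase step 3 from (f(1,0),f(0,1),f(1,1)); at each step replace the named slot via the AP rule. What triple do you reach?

start (-4,-4,-13) = (f(1,0),f(0,1),f(1,1))
replace slot 3: 2·((-4)+(-4)) − (-13) = -3 → (-4,-4,-3)

-4,-4,-3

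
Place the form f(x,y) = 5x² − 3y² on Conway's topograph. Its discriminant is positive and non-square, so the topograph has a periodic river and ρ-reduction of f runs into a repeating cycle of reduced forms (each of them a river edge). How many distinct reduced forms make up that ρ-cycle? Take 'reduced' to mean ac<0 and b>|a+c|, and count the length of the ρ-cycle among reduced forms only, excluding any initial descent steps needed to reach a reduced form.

D = 60, ⌊√D⌋ = 7
descent: ρ → (-3,6,2)  [lands on river]
river: ρ → (2,6,-3)
ρ-cycle length = 2 (tail of 1 descent step not counted)

2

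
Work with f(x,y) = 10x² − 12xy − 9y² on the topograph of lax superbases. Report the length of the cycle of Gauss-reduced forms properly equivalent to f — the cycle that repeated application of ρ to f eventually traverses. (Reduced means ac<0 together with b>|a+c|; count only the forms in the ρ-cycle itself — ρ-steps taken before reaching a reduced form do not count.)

D = 504, ⌊√D⌋ = 22
descent: ρ → (-9,12,10)  [lands on river]
river: ρ → (10,8,-11)
river: ρ → (-11,14,7)
river: ρ → (7,14,-11)
river: ρ → (-11,8,10)
river: ρ → (10,12,-9)
river: ρ → (-9,6,13)
river: ρ → (13,20,-2)
river: ρ → (-2,20,13)
river: ρ → (13,6,-9)
ρ-cycle length = 10 (tail of 1 descent step not counted)

10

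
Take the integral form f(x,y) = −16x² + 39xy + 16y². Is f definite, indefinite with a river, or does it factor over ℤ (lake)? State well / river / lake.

D = b²−4ac = 39² − 4·(-16)·16 = 2545
D > 0 non-square ⇒ indefinite ⇒ periodic river

river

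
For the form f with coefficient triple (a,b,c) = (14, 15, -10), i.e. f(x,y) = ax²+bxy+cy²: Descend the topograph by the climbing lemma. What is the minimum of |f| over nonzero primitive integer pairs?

river: ρ → (-10,25,4)
river: ρ → (4,23,-16)
river: ρ → (-16,9,11)
river: ρ → (11,13,-14)
river: ρ → (-14,15,10)
river: ρ → (10,25,-4)
river: ρ → (-4,23,16)
river: ρ → (16,9,-11)
river: ρ → (-11,13,14)
river: ρ → (14,15,-10)
closes: descent 0, river 10
min |a| on river = 4

4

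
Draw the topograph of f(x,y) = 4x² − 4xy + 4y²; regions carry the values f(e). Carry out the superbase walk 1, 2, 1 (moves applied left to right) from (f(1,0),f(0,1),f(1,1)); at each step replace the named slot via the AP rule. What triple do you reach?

start (4,4,4) = (f(1,0),f(0,1),f(1,1))
replace slot 1: 2·(4+4) − 4 = 12 → (12,4,4)
replace slot 2: 2·(12+4) − 4 = 28 → (12,28,4)
replace slot 1: 2·(28+4) − 12 = 52 → (52,28,4)

52,28,4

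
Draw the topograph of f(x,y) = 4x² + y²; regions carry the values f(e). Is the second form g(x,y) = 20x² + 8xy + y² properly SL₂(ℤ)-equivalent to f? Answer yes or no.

D₁ = -16, D₂ = -16
f: flip: (4,0,1)→(1,0,4)
f: reduced (well bottom): (1,0,4) with a≤c, −a<b≤a
g: flip: (20,8,1)→(1,-8,20)
g: translate: b→0 (≡-8 mod 2), so (1,-8,20)→(1,0,4)
g: reduced (well bottom): (1,0,4) with a≤c, −a<b≤a
reduced forms (1, 0, 4) vs (1, 0, 4) ⇒ equivalent

yes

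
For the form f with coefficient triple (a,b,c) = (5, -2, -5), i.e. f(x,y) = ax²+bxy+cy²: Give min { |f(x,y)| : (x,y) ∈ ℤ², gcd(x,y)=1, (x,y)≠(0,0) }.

descent: ρ → (-5,2,5)  [lands on river]
river: ρ → (5,8,-2)
river: ρ → (-2,8,5)
river: ρ → (5,2,-5)
river: ρ → (-5,8,2)
river: ρ → (2,8,-5)
closes: descent 1, river 6
min |a| on river = 2

2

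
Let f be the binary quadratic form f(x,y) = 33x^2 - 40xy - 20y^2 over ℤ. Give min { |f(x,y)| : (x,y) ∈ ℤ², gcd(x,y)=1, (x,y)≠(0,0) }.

descent: ρ → (-20,40,33)  [lands on river]
river: ρ → (33,26,-27)
river: ρ → (-27,28,32)
river: ρ → (32,36,-23)
river: ρ → (-23,56,12)
river: ρ → (12,64,-3)
river: ρ → (-3,62,33)
river: ρ → (33,4,-32)
river: ρ → (-32,60,5)
river: ρ → (5,60,-32)
river: ρ → (-32,4,33)
river: ρ → (33,62,-3)
river: ρ → (-3,64,12)
river: ρ → (12,56,-23)
river: ρ → (-23,36,32)
river: ρ → (32,28,-27)
river: ρ → (-27,26,33)
river: ρ → (33,40,-20)
closes: descent 1, river 18
min |a| on river = 3

3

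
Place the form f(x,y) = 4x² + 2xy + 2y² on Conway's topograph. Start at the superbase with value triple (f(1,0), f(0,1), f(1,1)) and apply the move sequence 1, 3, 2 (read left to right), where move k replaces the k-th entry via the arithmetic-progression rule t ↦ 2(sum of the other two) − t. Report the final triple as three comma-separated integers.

start (4,2,8) = (f(1,0),f(0,1),f(1,1))
replace slot 1: 2·(2+8) − 4 = 16 → (16,2,8)
replace slot 3: 2·(16+2) − 8 = 28 → (16,2,28)
replace slot 2: 2·(16+28) − 2 = 86 → (16,86,28)

16,86,28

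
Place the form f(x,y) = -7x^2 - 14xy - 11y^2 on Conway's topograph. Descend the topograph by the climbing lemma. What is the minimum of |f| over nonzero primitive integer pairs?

translate: b→0 (≡14 mod 14), so (7,14,11)→(7,0,4)
flip: (7,0,4)→(4,0,7)
reduced (well bottom): (4,0,7) with a≤c, −a<b≤a
well minimum |f| = |-4| = 4 (negative-definite)

4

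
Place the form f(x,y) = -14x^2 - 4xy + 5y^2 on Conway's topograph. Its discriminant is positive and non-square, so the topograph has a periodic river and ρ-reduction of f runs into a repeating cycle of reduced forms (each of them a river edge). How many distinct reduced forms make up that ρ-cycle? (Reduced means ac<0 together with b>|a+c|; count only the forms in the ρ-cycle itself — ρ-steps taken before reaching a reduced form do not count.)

D = 296, ⌊√D⌋ = 17
descent: ρ → (5,14,-5)  [lands on river]
river: ρ → (-5,16,2)
river: ρ → (2,16,-5)
river: ρ → (-5,14,5)
river: ρ → (5,16,-2)
river: ρ → (-2,16,5)
ρ-cycle length = 6 (tail of 1 descent step not counted)

6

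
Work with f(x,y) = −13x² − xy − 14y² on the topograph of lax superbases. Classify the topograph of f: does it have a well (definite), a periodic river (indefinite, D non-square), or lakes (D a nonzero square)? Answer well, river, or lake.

D = b²−4ac = (-1)² − 4·(-13)·(-14) = -727
D < 0 ⇒ definite ⇒ every region one sign ⇒ single well

well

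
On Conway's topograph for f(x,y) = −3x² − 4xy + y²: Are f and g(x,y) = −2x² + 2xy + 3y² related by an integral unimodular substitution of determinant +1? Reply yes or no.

D₁ = 28, D₂ = 28
river cycle of f (length 4): (1, 4, -3), (-3, 2, 2), (2, 2, -3), (-3, 4, 1)
river cycle of g (length 4): (3, 4, -1), (-1, 4, 3), (3, 2, -2), (-2, 2, 3)
cycles differ ⇒ inequivalent

no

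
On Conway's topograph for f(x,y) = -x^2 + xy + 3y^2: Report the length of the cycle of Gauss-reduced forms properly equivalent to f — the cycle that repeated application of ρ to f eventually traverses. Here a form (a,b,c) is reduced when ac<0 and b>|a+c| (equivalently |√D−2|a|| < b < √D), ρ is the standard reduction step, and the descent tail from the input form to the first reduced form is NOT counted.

D = 13, ⌊√D⌋ = 3
descent: ρ → (3,-1,-1)
descent: ρ → (-1,3,1)  [lands on river]
river: ρ → (1,3,-1)
ρ-cycle length = 2 (tail of 2 descent steps not counted)

2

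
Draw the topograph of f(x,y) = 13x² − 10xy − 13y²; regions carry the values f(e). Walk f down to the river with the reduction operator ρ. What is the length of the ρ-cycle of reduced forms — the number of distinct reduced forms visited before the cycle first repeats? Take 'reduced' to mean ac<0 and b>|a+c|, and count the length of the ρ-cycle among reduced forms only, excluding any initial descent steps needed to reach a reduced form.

D = 776, ⌊√D⌋ = 27
descent: ρ → (-13,10,13)  [lands on river]
river: ρ → (13,16,-10)
river: ρ → (-10,24,5)
river: ρ → (5,26,-5)
river: ρ → (-5,24,10)
river: ρ → (10,16,-13)
ρ-cycle length = 6 (tail of 1 descent step not counted)

6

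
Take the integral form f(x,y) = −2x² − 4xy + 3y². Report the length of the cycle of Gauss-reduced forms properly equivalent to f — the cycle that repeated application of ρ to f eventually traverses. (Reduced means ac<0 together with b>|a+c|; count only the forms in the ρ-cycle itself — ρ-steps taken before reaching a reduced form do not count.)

D = 40, ⌊√D⌋ = 6
descent: ρ → (3,4,-2)  [lands on river]
river: ρ → (-2,4,3)
river: ρ → (3,2,-3)
river: ρ → (-3,4,2)
river: ρ → (2,4,-3)
river: ρ → (-3,2,3)
ρ-cycle length = 6 (tail of 1 descent step not counted)

6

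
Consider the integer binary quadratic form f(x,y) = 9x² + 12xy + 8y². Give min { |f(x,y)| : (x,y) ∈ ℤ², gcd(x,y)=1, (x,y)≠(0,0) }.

translate: b→-6 (≡12 mod 18), so (9,12,8)→(9,-6,5)
flip: (9,-6,5)→(5,6,9)
translate: b→-4 (≡6 mod 10), so (5,6,9)→(5,-4,8)
reduced (well bottom): (5,-4,8) with a≤c, −a<b≤a
well minimum = a = 5

5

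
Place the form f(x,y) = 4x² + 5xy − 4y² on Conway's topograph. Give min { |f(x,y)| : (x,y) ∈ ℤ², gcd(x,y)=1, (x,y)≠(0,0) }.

river: ρ → (-4,3,5)
river: ρ → (5,7,-2)
river: ρ → (-2,9,1)
river: ρ → (1,9,-2)
river: ρ → (-2,7,5)
river: ρ → (5,3,-4)
river: ρ → (-4,5,4)
river: ρ → (4,3,-5)
river: ρ → (-5,7,2)
river: ρ → (2,9,-1)
river: ρ → (-1,9,2)
river: ρ → (2,7,-5)
river: ρ → (-5,3,4)
river: ρ → (4,5,-4)
closes: descent 0, river 14
min |a| on river = 1

1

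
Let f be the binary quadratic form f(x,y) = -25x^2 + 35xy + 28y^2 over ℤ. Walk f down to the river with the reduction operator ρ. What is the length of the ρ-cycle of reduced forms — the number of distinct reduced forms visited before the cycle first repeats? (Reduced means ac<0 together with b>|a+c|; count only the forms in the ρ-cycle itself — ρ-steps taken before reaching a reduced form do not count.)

D = 4025, ⌊√D⌋ = 63
river: ρ → (28,21,-32)
river: ρ → (-32,43,17)
river: ρ → (17,59,-8)
river: ρ → (-8,53,38)
river: ρ → (38,23,-23)
river: ρ → (-23,23,38)
river: ρ → (38,53,-8)
river: ρ → (-8,59,17)
river: ρ → (17,43,-32)
river: ρ → (-32,21,28)
river: ρ → (28,35,-25)
river: ρ → (-25,15,38)
river: ρ → (38,61,-2)
river: ρ → (-2,63,7)
river: ρ → (7,63,-2)
river: ρ → (-2,61,38)
river: ρ → (38,15,-25)
river: ρ → (-25,35,28)
ρ-cycle length = 18 (tail of 0 descent steps not counted)

18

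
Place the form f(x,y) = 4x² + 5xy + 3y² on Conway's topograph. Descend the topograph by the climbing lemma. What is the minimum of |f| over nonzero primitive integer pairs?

translate: b→-3 (≡5 mod 8), so (4,5,3)→(4,-3,2)
flip: (4,-3,2)→(2,3,4)
translate: b→-1 (≡3 mod 4), so (2,3,4)→(2,-1,3)
reduced (well bottom): (2,-1,3) with a≤c, −a<b≤a
well minimum = a = 2

2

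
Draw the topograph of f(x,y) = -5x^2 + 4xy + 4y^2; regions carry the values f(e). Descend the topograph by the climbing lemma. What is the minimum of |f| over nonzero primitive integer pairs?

river: ρ → (4,4,-5)
river: ρ → (-5,6,3)
river: ρ → (3,6,-5)
river: ρ → (-5,4,4)
closes: descent 0, river 4
min |a| on river = 3

3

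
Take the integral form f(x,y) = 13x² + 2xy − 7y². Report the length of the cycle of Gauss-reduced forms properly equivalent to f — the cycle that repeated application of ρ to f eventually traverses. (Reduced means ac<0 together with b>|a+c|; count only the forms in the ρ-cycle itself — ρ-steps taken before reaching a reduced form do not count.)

D = 368, ⌊√D⌋ = 19
descent: ρ → (-7,12,8)  [lands on river]
river: ρ → (8,4,-11)
river: ρ → (-11,18,1)
river: ρ → (1,18,-11)
river: ρ → (-11,4,8)
river: ρ → (8,12,-7)
river: ρ → (-7,16,4)
river: ρ → (4,16,-7)
ρ-cycle length = 8 (tail of 1 descent step not counted)

8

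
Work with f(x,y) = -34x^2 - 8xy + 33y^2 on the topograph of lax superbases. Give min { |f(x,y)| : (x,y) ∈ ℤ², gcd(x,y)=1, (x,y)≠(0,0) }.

descent: ρ → (33,8,-34)  [lands on river]
river: ρ → (-34,60,7)
river: ρ → (7,66,-7)
river: ρ → (-7,60,34)
river: ρ → (34,8,-33)
river: ρ → (-33,58,9)
river: ρ → (9,50,-57)
river: ρ → (-57,64,2)
river: ρ → (2,64,-57)
river: ρ → (-57,50,9)
river: ρ → (9,58,-33)
river: ρ → (-33,8,34)
river: ρ → (34,60,-7)
river: ρ → (-7,66,7)
river: ρ → (7,60,-34)
river: ρ → (-34,8,33)
river: ρ → (33,58,-9)
river: ρ → (-9,50,57)
river: ρ → (57,64,-2)
river: ρ → (-2,64,57)
river: ρ → (57,50,-9)
river: ρ → (-9,58,33)
closes: descent 1, river 22
min |a| on river = 2

2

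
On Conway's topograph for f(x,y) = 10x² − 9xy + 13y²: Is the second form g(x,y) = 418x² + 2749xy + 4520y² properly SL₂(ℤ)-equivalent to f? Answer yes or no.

D₁ = -439, D₂ = -439
f: reduced (well bottom): (10,-9,13) with a≤c, −a<b≤a
g: translate: b→241 (≡2749 mod 836), so (418,2749,4520)→(418,241,35)
g: flip: (418,241,35)→(35,-241,418)
g: translate: b→-31 (≡-241 mod 70), so (35,-241,418)→(35,-31,10)
g: flip: (35,-31,10)→(10,31,35)
g: translate: b→-9 (≡31 mod 20), so (10,31,35)→(10,-9,13)
g: reduced (well bottom): (10,-9,13) with a≤c, −a<b≤a
reduced forms (10, -9, 13) vs (10, -9, 13) ⇒ equivalent

yes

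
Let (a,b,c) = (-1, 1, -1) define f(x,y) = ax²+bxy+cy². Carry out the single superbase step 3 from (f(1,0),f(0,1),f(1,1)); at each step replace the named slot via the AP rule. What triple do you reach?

start (-1,-1,-1) = (f(1,0),f(0,1),f(1,1))
replace slot 3: 2·((-1)+(-1)) − (-1) = -3 → (-1,-1,-3)

-1,-1,-3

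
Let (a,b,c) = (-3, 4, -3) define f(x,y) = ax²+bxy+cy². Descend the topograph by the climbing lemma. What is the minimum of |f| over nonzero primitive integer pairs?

translate: b→2 (≡-4 mod 6), so (3,-4,3)→(3,2,2)
flip: (3,2,2)→(2,-2,3)
translate: b→2 (≡-2 mod 4), so (2,-2,3)→(2,2,3)
reduced (well bottom): (2,2,3) with a≤c, −a<b≤a
well minimum |f| = |-2| = 2 (negative-definite)

2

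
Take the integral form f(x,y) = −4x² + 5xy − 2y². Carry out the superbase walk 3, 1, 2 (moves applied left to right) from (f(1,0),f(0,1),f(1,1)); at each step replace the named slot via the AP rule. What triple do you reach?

start (-4,-2,-1) = (f(1,0),f(0,1),f(1,1))
replace slot 3: 2·((-4)+(-2)) − (-1) = -11 → (-4,-2,-11)
replace slot 1: 2·((-2)+(-11)) − (-4) = -22 → (-22,-2,-11)
replace slot 2: 2·((-22)+(-11)) − (-2) = -64 → (-22,-64,-11)

-22,-64,-11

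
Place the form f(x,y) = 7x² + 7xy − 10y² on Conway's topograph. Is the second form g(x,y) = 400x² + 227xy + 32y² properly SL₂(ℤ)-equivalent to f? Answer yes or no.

D₁ = 329, D₂ = 329
river cycle of f (length 16): (-10, 13, 4), (4, 11, -13), (-13, 15, 2), (2, 17, -5), (-5, 13, 8), (8, 3, -10), (-10, 17, 1), (1, 17, -10), (-10, 3, 8), (8, 13, -5), … (6 more)
river cycle of g (length 16): (4, 11, -13), (-13, 15, 2), (2, 17, -5), (-5, 13, 8), (8, 3, -10), (-10, 17, 1), (1, 17, -10), (-10, 3, 8), (8, 13, -5), (-5, 17, 2), … (6 more)
cycles coincide ⇒ equivalent

yes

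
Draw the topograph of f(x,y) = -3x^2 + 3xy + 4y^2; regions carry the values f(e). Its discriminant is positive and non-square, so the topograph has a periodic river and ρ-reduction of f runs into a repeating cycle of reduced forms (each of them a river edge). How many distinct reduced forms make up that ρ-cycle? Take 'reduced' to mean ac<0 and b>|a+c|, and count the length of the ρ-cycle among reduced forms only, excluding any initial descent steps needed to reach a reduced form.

D = 57, ⌊√D⌋ = 7
river: ρ → (4,5,-2)
river: ρ → (-2,7,1)
river: ρ → (1,7,-2)
river: ρ → (-2,5,4)
river: ρ → (4,3,-3)
river: ρ → (-3,3,4)
ρ-cycle length = 6 (tail of 0 descent steps not counted)

6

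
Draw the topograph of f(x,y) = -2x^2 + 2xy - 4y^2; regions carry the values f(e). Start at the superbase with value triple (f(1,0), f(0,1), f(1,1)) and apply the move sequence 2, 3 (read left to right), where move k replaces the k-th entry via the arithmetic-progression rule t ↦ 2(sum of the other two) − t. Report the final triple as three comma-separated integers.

start (-2,-4,-4) = (f(1,0),f(0,1),f(1,1))
replace slot 2: 2·((-2)+(-4)) − (-4) = -8 → (-2,-8,-4)
replace slot 3: 2·((-2)+(-8)) − (-4) = -16 → (-2,-8,-16)

-2,-8,-16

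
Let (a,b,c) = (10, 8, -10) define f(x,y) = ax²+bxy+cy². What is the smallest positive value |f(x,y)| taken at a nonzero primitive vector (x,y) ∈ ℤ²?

river: ρ → (-10,12,8)
river: ρ → (8,20,-2)
river: ρ → (-2,20,8)
river: ρ → (8,12,-10)
river: ρ → (-10,8,10)
river: ρ → (10,12,-8)
river: ρ → (-8,20,2)
river: ρ → (2,20,-8)
river: ρ → (-8,12,10)
river: ρ → (10,8,-10)
closes: descent 0, river 10
min |a| on river = 2

2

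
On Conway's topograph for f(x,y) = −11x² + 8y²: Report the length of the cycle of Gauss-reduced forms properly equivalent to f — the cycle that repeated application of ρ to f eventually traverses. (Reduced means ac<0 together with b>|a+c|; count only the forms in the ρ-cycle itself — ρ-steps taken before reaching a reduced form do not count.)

D = 352, ⌊√D⌋ = 18
descent: ρ → (8,16,-3)  [lands on river]
river: ρ → (-3,14,13)
river: ρ → (13,12,-4)
river: ρ → (-4,12,13)
river: ρ → (13,14,-3)
river: ρ → (-3,16,8)
ρ-cycle length = 6 (tail of 1 descent step not counted)

6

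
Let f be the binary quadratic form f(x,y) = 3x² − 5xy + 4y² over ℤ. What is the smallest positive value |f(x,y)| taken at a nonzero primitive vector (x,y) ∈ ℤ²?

translate: b→1 (≡-5 mod 6), so (3,-5,4)→(3,1,2)
flip: (3,1,2)→(2,-1,3)
reduced (well bottom): (2,-1,3) with a≤c, −a<b≤a
well minimum = a = 2

2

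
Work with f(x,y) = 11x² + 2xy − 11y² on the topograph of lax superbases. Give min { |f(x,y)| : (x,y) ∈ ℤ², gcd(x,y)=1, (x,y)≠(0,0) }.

river: ρ → (-11,20,2)
river: ρ → (2,20,-11)
river: ρ → (-11,2,11)
river: ρ → (11,20,-2)
river: ρ → (-2,20,11)
river: ρ → (11,2,-11)
closes: descent 0, river 6
min |a| on river = 2

2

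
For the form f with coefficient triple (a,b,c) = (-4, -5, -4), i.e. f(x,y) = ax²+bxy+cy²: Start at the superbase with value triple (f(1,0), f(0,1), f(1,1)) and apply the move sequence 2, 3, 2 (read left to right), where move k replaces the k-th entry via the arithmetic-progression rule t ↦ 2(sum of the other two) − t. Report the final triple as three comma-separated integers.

start (-4,-4,-13) = (f(1,0),f(0,1),f(1,1))
replace slot 2: 2·((-4)+(-13)) − (-4) = -30 → (-4,-30,-13)
replace slot 3: 2·((-4)+(-30)) − (-13) = -55 → (-4,-30,-55)
replace slot 2: 2·((-4)+(-55)) − (-30) = -88 → (-4,-88,-55)

-4,-88,-55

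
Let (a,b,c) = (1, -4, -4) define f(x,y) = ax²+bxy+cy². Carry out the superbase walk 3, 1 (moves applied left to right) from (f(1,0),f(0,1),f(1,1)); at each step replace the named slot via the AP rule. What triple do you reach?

start (1,-4,-7) = (f(1,0),f(0,1),f(1,1))
replace slot 3: 2·(1+(-4)) − (-7) = 1 → (1,-4,1)
replace slot 1: 2·((-4)+1) − 1 = -7 → (-7,-4,1)

-7,-4,1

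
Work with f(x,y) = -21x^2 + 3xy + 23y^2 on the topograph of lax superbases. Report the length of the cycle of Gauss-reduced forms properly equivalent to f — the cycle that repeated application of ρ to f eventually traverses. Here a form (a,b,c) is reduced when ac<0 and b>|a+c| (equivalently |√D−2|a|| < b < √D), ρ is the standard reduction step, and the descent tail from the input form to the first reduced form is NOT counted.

D = 1941, ⌊√D⌋ = 44
river: ρ → (23,43,-1)
river: ρ → (-1,43,23)
river: ρ → (23,3,-21)
river: ρ → (-21,39,5)
river: ρ → (5,41,-13)
river: ρ → (-13,37,11)
river: ρ → (11,29,-25)
river: ρ → (-25,21,15)
river: ρ → (15,39,-7)
river: ρ → (-7,31,35)
river: ρ → (35,39,-3)
river: ρ → (-3,39,35)
river: ρ → (35,31,-7)
river: ρ → (-7,39,15)
river: ρ → (15,21,-25)
river: ρ → (-25,29,11)
river: ρ → (11,37,-13)
river: ρ → (-13,41,5)
river: ρ → (5,39,-21)
river: ρ → (-21,3,23)
ρ-cycle length = 20 (tail of 0 descent steps not counted)

20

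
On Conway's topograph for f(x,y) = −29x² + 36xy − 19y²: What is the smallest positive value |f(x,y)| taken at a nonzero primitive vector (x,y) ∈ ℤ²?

translate: b→22 (≡-36 mod 58), so (29,-36,19)→(29,22,12)
flip: (29,22,12)→(12,-22,29)
translate: b→2 (≡-22 mod 24), so (12,-22,29)→(12,2,19)
reduced (well bottom): (12,2,19) with a≤c, −a<b≤a
well minimum |f| = |-12| = 12 (negative-definite)

12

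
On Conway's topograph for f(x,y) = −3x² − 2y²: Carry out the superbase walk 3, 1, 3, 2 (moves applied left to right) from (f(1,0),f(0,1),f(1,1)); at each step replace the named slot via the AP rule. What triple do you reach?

start (-3,-2,-5) = (f(1,0),f(0,1),f(1,1))
replace slot 3: 2·((-3)+(-2)) − (-5) = -5 → (-3,-2,-5)
replace slot 1: 2·((-2)+(-5)) − (-3) = -11 → (-11,-2,-5)
replace slot 3: 2·((-11)+(-2)) − (-5) = -21 → (-11,-2,-21)
replace slot 2: 2·((-11)+(-21)) − (-2) = -62 → (-11,-62,-21)

-11,-62,-21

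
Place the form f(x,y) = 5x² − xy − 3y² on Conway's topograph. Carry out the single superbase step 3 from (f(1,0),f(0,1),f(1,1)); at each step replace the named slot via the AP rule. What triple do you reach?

start (5,-3,1) = (f(1,0),f(0,1),f(1,1))
replace slot 3: 2·(5+(-3)) − 1 = 3 → (5,-3,3)

5,-3,3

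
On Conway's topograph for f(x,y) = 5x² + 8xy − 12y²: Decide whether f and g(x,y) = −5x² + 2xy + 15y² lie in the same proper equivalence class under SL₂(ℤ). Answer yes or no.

D₁ = 304, D₂ = 304
river cycle of f (length 12): (-12, 16, 1), (1, 16, -12), (-12, 8, 5), (5, 12, -8), (-8, 4, 9), (9, 14, -3), (-3, 16, 4), (4, 16, -3), (-3, 14, 9), (9, 4, -8), … (2 more)
river cycle of g (length 12): (-5, 12, 8), (8, 4, -9), (-9, 14, 3), (3, 16, -4), (-4, 16, 3), (3, 14, -9), (-9, 4, 8), (8, 12, -5), (-5, 8, 12), (12, 16, -1), … (2 more)
cycles differ ⇒ inequivalent

no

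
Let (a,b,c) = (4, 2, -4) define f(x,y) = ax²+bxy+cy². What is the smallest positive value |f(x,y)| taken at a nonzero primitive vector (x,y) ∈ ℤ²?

river: ρ → (-4,6,2)
river: ρ → (2,6,-4)
river: ρ → (-4,2,4)
river: ρ → (4,6,-2)
river: ρ → (-2,6,4)
river: ρ → (4,2,-4)
closes: descent 0, river 6
min |a| on river = 2

2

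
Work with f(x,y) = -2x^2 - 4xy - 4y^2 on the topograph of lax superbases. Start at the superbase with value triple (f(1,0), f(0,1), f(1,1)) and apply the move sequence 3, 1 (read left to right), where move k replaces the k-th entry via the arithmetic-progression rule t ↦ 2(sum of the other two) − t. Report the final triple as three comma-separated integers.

start (-2,-4,-10) = (f(1,0),f(0,1),f(1,1))
replace slot 3: 2·((-2)+(-4)) − (-10) = -2 → (-2,-4,-2)
replace slot 1: 2·((-4)+(-2)) − (-2) = -10 → (-10,-4,-2)

-10,-4,-2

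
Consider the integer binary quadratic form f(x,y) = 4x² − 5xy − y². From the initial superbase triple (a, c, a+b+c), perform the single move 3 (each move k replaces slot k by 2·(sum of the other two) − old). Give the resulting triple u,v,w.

start (4,-1,-2) = (f(1,0),f(0,1),f(1,1))
replace slot 3: 2·(4+(-1)) − (-2) = 8 → (4,-1,8)

4,-1,8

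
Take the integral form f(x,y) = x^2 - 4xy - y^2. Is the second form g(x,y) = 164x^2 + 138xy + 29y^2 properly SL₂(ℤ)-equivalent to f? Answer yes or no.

D₁ = 20, D₂ = 20
river cycle of f (length 2): (-1, 4, 1), (1, 4, -1)
river cycle of g (length 2): (-1, 4, 1), (1, 4, -1)
cycles coincide ⇒ equivalent

yes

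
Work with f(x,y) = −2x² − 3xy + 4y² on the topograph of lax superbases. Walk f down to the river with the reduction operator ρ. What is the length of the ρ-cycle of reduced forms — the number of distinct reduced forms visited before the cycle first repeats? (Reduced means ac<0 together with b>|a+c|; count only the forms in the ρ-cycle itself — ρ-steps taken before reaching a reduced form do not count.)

D = 41, ⌊√D⌋ = 6
descent: ρ → (4,3,-2)  [lands on river]
river: ρ → (-2,5,2)
river: ρ → (2,3,-4)
river: ρ → (-4,5,1)
river: ρ → (1,5,-4)
river: ρ → (-4,3,2)
river: ρ → (2,5,-2)
river: ρ → (-2,3,4)
river: ρ → (4,5,-1)
river: ρ → (-1,5,4)
ρ-cycle length = 10 (tail of 1 descent step not counted)

10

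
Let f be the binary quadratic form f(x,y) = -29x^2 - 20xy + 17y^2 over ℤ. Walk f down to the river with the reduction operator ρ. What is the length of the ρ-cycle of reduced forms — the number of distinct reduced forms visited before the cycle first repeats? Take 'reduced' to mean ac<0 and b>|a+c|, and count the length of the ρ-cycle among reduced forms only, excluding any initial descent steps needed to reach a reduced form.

D = 2372, ⌊√D⌋ = 48
descent: ρ → (17,20,-29)  [lands on river]
river: ρ → (-29,38,8)
river: ρ → (8,42,-19)
river: ρ → (-19,34,16)
river: ρ → (16,30,-23)
river: ρ → (-23,16,23)
river: ρ → (23,30,-16)
river: ρ → (-16,34,19)
river: ρ → (19,42,-8)
river: ρ → (-8,38,29)
river: ρ → (29,20,-17)
river: ρ → (-17,48,1)
river: ρ → (1,48,-17)
river: ρ → (-17,20,29)
river: ρ → (29,38,-8)
river: ρ → (-8,42,19)
river: ρ → (19,34,-16)
river: ρ → (-16,30,23)
river: ρ → (23,16,-23)
river: ρ → (-23,30,16)
river: ρ → (16,34,-19)
river: ρ → (-19,42,8)
river: ρ → (8,38,-29)
river: ρ → (-29,20,17)
river: ρ → (17,48,-1)
river: ρ → (-1,48,17)
ρ-cycle length = 26 (tail of 1 descent step not counted)

26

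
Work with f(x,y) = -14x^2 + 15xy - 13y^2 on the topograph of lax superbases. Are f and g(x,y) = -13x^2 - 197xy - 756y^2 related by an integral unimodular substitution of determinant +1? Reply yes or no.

D₁ = -503, D₂ = -503
f is negative-definite; reduce −f:
−f: translate: b→13 (≡-15 mod 28), so (14,-15,13)→(14,13,12)
−f: flip: (14,13,12)→(12,-13,14)
−f: translate: b→11 (≡-13 mod 24), so (12,-13,14)→(12,11,13)
−f: reduced (well bottom): (12,11,13) with a≤c, −a<b≤a
flip sign back: reduced form of f is (-12,-11,-13)
g is negative-definite; reduce −g:
−g: translate: b→-11 (≡197 mod 26), so (13,197,756)→(13,-11,12)
−g: flip: (13,-11,12)→(12,11,13)
−g: reduced (well bottom): (12,11,13) with a≤c, −a<b≤a
flip sign back: reduced form of g is (-12,-11,-13)
reduced forms (-12, -11, -13) vs (-12, -11, -13) ⇒ equivalent

yes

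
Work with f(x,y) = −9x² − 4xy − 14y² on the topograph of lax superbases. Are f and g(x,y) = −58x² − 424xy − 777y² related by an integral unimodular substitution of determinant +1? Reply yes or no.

D₁ = -488, D₂ = -488
f is negative-definite; reduce −f:
−f: reduced (well bottom): (9,4,14) with a≤c, −a<b≤a
flip sign back: reduced form of f is (-9,-4,-14)
g is negative-definite; reduce −g:
−g: translate: b→-40 (≡424 mod 116), so (58,424,777)→(58,-40,9)
−g: flip: (58,-40,9)→(9,40,58)
−g: translate: b→4 (≡40 mod 18), so (9,40,58)→(9,4,14)
−g: reduced (well bottom): (9,4,14) with a≤c, −a<b≤a
flip sign back: reduced form of g is (-9,-4,-14)
reduced forms (-9, -4, -14) vs (-9, -4, -14) ⇒ equivalent

yes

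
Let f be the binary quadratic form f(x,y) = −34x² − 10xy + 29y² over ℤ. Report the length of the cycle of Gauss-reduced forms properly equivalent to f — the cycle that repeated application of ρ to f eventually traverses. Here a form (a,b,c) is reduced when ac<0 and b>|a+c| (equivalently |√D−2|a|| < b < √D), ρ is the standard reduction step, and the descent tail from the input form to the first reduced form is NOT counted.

D = 4044, ⌊√D⌋ = 63
descent: ρ → (29,10,-34)  [lands on river]
river: ρ → (-34,58,5)
river: ρ → (5,62,-10)
river: ρ → (-10,58,17)
river: ρ → (17,44,-31)
river: ρ → (-31,18,30)
river: ρ → (30,42,-19)
river: ρ → (-19,34,38)
river: ρ → (38,42,-15)
river: ρ → (-15,48,29)
ρ-cycle length = 10 (tail of 1 descent step not counted)

10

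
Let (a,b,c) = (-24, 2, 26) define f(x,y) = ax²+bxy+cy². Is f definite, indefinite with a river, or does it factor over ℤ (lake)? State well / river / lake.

D = b²−4ac = 2² − 4·(-24)·26 = 2500
D = 50² is a perfect square ⇒ form factors over ℤ ⇒ lakes

lake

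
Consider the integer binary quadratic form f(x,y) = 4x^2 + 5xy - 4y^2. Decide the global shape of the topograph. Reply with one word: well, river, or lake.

D = b²−4ac = 5² − 4·4·(-4) = 89
D > 0 non-square ⇒ indefinite ⇒ periodic river

river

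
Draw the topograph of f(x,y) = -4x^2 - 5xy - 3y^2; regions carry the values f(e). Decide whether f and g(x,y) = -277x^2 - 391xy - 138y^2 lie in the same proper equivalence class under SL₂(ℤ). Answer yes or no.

D₁ = -23, D₂ = -23
f is negative-definite; reduce −f:
−f: translate: b→-3 (≡5 mod 8), so (4,5,3)→(4,-3,2)
−f: flip: (4,-3,2)→(2,3,4)
−f: translate: b→-1 (≡3 mod 4), so (2,3,4)→(2,-1,3)
−f: reduced (well bottom): (2,-1,3) with a≤c, −a<b≤a
flip sign back: reduced form of f is (-2,1,-3)
g is negative-definite; reduce −g:
−g: translate: b→-163 (≡391 mod 554), so (277,391,138)→(277,-163,24)
−g: flip: (277,-163,24)→(24,163,277)
−g: translate: b→19 (≡163 mod 48), so (24,163,277)→(24,19,4)
−g: flip: (24,19,4)→(4,-19,24)
−g: translate: b→-3 (≡-19 mod 8), so (4,-19,24)→(4,-3,2)
−g: flip: (4,-3,2)→(2,3,4)
−g: translate: b→-1 (≡3 mod 4), so (2,3,4)→(2,-1,3)
−g: reduced (well bottom): (2,-1,3) with a≤c, −a<b≤a
flip sign back: reduced form of g is (-2,1,-3)
reduced forms (-2, 1, -3) vs (-2, 1, -3) ⇒ equivalent

yes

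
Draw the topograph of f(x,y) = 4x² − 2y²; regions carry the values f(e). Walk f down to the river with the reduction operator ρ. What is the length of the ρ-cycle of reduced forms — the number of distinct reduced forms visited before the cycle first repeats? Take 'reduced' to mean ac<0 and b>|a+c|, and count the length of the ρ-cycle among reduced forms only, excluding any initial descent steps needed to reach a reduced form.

D = 32, ⌊√D⌋ = 5
descent: ρ → (-2,4,2)  [lands on river]
river: ρ → (2,4,-2)
ρ-cycle length = 2 (tail of 1 descent step not counted)

2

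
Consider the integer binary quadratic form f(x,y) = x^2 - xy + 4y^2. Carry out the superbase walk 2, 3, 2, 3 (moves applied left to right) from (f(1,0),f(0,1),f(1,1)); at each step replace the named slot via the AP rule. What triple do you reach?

start (1,4,4) = (f(1,0),f(0,1),f(1,1))
replace slot 2: 2·(1+4) − 4 = 6 → (1,6,4)
replace slot 3: 2·(1+6) − 4 = 10 → (1,6,10)
replace slot 2: 2·(1+10) − 6 = 16 → (1,16,10)
replace slot 3: 2·(1+16) − 10 = 24 → (1,16,24)

1,16,24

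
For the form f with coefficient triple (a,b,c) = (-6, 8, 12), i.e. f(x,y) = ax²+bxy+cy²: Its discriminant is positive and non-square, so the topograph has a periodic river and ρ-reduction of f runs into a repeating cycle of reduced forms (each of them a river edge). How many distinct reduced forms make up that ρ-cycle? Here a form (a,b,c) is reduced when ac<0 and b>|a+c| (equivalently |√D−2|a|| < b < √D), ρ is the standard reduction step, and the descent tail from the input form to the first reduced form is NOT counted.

D = 352, ⌊√D⌋ = 18
river: ρ → (12,16,-2)
river: ρ → (-2,16,12)
river: ρ → (12,8,-6)
river: ρ → (-6,16,4)
river: ρ → (4,16,-6)
river: ρ → (-6,8,12)
ρ-cycle length = 6 (tail of 0 descent steps not counted)

6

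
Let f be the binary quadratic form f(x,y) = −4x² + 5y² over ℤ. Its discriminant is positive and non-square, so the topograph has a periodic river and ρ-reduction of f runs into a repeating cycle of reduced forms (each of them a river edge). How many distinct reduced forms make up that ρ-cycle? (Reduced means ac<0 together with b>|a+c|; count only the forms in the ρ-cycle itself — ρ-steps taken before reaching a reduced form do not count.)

D = 80, ⌊√D⌋ = 8
descent: ρ → (5,0,-4)
descent: ρ → (-4,8,1)  [lands on river]
river: ρ → (1,8,-4)
ρ-cycle length = 2 (tail of 2 descent steps not counted)

2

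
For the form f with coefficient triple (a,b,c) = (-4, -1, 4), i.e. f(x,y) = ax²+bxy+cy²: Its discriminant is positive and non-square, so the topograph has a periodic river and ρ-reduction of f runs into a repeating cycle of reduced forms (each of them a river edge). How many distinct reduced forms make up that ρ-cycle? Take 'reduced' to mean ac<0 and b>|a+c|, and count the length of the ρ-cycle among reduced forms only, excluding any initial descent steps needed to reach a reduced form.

D = 65, ⌊√D⌋ = 8
descent: ρ → (4,1,-4)  [lands on river]
river: ρ → (-4,7,1)
river: ρ → (1,7,-4)
river: ρ → (-4,1,4)
river: ρ → (4,7,-1)
river: ρ → (-1,7,4)
ρ-cycle length = 6 (tail of 1 descent step not counted)

6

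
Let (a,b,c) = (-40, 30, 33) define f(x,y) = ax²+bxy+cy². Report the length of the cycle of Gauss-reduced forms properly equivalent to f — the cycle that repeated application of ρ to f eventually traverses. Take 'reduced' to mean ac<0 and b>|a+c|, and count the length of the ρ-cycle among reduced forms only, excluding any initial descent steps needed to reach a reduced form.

D = 6180, ⌊√D⌋ = 78
river: ρ → (33,36,-37)
river: ρ → (-37,38,32)
river: ρ → (32,26,-43)
river: ρ → (-43,60,15)
river: ρ → (15,60,-43)
river: ρ → (-43,26,32)
river: ρ → (32,38,-37)
river: ρ → (-37,36,33)
river: ρ → (33,30,-40)
river: ρ → (-40,50,23)
river: ρ → (23,42,-48)
river: ρ → (-48,54,17)
river: ρ → (17,48,-57)
river: ρ → (-57,66,8)
river: ρ → (8,78,-3)
river: ρ → (-3,78,8)
river: ρ → (8,66,-57)
river: ρ → (-57,48,17)
river: ρ → (17,54,-48)
river: ρ → (-48,42,23)
river: ρ → (23,50,-40)
river: ρ → (-40,30,33)
ρ-cycle length = 22 (tail of 0 descent steps not counted)

22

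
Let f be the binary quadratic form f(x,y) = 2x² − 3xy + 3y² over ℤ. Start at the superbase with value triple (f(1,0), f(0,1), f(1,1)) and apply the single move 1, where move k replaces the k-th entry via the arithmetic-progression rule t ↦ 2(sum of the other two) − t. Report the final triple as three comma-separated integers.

start (2,3,2) = (f(1,0),f(0,1),f(1,1))
replace slot 1: 2·(3+2) − 2 = 8 → (8,3,2)

8,3,2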